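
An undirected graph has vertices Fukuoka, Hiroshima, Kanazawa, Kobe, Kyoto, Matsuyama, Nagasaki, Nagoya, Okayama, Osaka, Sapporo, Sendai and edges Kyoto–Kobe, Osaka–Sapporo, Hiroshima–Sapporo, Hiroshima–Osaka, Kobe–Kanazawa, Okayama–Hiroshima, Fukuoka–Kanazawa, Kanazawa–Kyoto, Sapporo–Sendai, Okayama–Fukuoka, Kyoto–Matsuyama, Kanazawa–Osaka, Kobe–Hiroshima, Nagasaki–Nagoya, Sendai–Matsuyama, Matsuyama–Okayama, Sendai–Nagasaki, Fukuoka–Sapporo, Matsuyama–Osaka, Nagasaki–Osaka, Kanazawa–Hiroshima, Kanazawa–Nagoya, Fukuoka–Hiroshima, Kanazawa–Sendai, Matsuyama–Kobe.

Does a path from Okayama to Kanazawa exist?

Explore from Okayama.
Distance 1: reach Fukuoka, Hiroshima, Matsuyama.
Distance 2: reach Kanazawa, Kobe, Kyoto, Osaka, Sapporo, Sendai.
Found Kanazawa.

Yes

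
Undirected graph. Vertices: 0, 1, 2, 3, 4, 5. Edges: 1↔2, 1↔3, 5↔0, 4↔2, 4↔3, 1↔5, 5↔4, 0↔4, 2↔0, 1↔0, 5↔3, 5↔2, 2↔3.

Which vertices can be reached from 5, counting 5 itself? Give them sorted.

0, 1, 2, 3, 4, 5

Start at 5.
Its neighbours: 0, 1, 2, 3, 4.
Every vertex is now reached.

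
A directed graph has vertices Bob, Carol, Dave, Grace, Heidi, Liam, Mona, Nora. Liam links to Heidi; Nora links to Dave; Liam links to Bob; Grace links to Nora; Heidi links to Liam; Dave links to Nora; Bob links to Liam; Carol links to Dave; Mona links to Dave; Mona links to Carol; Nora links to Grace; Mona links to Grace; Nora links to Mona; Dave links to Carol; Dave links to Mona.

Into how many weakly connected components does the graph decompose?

From Bob: component {Bob, Heidi, Liam}.
From Carol: component {Carol, Dave, Grace, Mona, Nora}.
That's 2 components.

2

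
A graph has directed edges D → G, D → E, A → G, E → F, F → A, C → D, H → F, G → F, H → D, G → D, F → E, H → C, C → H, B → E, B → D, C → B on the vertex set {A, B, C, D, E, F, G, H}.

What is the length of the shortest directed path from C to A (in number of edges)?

Distance 0: C.
Distance 1: B, D, H.
Distance 2: E, F, G.
Distance 3: A — contains A.

3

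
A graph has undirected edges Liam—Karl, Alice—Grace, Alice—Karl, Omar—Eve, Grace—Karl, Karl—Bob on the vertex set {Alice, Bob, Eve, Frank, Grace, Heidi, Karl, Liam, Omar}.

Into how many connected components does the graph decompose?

From Alice: component {Alice, Bob, Grace, Karl, Liam}.
From Eve: component {Eve, Omar}.
From Frank: component {Frank}.
From Heidi: component {Heidi}.
That's 4 components.

4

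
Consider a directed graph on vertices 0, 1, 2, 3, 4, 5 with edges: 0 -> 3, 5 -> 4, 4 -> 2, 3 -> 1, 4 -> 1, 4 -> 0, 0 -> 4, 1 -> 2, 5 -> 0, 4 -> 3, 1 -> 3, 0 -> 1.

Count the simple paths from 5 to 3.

8

5→0→1→3
5→0→3
5→0→4→1→3
5→0→4→3
5→4→0→1→3
5→4→0→3
5→4→1→3
5→4→3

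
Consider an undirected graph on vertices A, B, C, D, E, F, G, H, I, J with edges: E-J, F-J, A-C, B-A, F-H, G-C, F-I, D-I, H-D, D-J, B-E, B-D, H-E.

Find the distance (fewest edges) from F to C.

Distance 0: F.
Distance 1: H, I, J.
Distance 2: D, E.
Distance 3: B.
Distance 4: A.
Distance 5: C — contains C.

5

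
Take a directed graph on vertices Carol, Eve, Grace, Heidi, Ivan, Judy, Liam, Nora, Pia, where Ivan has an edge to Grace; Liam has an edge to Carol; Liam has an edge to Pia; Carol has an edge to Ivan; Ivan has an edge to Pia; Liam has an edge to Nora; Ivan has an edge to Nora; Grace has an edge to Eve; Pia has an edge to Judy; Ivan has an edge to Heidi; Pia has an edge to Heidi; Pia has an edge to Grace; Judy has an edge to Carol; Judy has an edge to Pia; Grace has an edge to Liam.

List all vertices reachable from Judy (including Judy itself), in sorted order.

Carol, Eve, Grace, Heidi, Ivan, Judy, Liam, Nora, Pia

Start at Judy.
Its neighbours: Carol, Pia.
Then their neighbours: Grace, Heidi, Ivan.
Then next layer: Eve, Liam, Nora.
Every vertex is now reached.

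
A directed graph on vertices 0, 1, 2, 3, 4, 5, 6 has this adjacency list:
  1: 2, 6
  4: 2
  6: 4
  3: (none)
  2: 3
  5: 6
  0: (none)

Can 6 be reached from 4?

Explore from 4.
Distance 1: reach 2.
Distance 2: reach 3.
The search from 4 is exhausted; no directed path reaches 6.

No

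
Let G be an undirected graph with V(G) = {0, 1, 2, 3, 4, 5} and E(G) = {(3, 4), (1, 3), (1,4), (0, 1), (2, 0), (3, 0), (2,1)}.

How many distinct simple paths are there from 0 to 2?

0–1–2
0–2
0–3–1–2
0–3–4–1–2

4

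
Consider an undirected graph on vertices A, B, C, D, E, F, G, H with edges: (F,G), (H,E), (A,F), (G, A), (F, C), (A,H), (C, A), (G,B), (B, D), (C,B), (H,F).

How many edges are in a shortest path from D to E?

5

Distance 0: D.
Distance 1: B.
Distance 2: C, G.
Distance 3: A, F.
Distance 4: H.
Distance 5: E — contains E.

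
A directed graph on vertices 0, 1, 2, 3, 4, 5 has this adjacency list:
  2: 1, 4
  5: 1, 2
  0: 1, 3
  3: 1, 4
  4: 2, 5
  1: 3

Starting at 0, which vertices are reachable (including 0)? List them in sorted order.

Start at 0.
Its neighbours: 1, 3.
Then their neighbours: 4.
Then next layer: 2, 5.
Every vertex is now reached.

0, 1, 2, 3, 4, 5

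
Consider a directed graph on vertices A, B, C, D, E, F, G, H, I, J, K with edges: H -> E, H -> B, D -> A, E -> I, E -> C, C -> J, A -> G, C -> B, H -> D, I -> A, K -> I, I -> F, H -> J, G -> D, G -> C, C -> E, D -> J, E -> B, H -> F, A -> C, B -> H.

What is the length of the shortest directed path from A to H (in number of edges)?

3

Distance 0: A.
Distance 1: C, G.
Distance 2: B, D, E, J.
Distance 3: H, I — contains H.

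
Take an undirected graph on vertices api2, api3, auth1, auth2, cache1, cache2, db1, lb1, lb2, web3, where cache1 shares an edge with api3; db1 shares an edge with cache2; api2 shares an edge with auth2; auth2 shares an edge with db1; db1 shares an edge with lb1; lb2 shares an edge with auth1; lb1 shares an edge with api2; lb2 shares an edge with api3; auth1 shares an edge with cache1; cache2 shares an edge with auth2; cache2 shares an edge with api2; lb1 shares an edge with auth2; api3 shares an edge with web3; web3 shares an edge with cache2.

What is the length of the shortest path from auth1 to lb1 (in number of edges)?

Distance 0: auth1.
Distance 1: cache1, lb2.
Distance 2: api3.
Distance 3: web3.
Distance 4: cache2.
Distance 5: api2, auth2, db1.
Distance 6: lb1 — contains lb1.

6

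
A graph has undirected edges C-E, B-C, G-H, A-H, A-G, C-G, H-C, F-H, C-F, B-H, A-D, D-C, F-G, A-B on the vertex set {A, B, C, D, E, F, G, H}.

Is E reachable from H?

Explore from H.
Distance 1: reach A, B, C, F, G.
Distance 2: reach D, E.
Found E.

Yes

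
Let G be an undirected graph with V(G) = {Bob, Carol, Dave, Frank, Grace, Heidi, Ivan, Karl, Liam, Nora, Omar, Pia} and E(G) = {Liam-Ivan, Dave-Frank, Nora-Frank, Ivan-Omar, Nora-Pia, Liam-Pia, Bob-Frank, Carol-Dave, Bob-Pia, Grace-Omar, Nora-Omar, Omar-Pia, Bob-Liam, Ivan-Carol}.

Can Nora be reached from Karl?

Karl has no edges, so nothing is reachable from it.

No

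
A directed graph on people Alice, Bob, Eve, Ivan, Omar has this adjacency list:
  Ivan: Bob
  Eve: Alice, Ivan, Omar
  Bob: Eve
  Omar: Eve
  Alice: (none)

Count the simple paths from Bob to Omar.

1

Bob→Eve→Omar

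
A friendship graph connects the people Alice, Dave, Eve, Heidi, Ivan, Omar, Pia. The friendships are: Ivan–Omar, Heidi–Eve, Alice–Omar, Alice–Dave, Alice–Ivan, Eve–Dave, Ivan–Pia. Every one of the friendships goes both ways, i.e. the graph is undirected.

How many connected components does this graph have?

From Alice: component {Alice, Dave, Eve, Heidi, Ivan, Omar, Pia}.
That's 1 component.

1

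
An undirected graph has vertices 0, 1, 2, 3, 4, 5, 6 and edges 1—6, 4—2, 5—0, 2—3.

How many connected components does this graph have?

3

From 0: component {0, 5}.
From 1: component {1, 6}.
From 2: component {2, 3, 4}.
That's 3 components.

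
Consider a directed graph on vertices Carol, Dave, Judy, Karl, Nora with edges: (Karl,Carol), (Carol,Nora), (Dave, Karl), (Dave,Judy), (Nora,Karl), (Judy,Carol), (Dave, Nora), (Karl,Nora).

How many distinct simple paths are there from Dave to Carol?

Dave→Judy→Carol
Dave→Karl→Carol
Dave→Nora→Karl→Carol

3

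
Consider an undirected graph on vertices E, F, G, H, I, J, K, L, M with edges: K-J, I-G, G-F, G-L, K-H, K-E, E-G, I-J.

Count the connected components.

From E: component {E, F, G, H, I, J, K, L}.
From M: component {M}.
That's 2 components.

2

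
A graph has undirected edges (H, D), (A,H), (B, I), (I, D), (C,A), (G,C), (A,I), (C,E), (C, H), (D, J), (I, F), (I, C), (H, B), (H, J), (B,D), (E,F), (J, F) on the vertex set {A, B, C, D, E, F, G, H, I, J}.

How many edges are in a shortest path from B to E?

Distance 0: B.
Distance 1: D, H, I.
Distance 2: A, C, F, J.
Distance 3: E, G — contains E.

3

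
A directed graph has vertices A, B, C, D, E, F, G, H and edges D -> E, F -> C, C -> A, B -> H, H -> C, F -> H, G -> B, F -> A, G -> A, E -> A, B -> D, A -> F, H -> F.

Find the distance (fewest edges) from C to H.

Distance 0: C.
Distance 1: A.
Distance 2: F.
Distance 3: H — contains H.

3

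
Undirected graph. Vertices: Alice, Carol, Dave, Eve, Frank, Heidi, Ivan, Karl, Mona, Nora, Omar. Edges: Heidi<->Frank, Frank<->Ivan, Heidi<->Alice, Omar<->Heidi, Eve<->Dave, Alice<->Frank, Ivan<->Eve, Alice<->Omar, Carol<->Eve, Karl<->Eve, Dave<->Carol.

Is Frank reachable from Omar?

Explore from Omar.
Distance 1: reach Alice, Heidi.
Distance 2: reach Frank.
Found Frank.

Yes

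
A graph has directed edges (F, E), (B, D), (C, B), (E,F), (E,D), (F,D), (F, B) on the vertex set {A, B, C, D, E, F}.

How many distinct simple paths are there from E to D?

3

E→D
E→F→B→D
E→F→D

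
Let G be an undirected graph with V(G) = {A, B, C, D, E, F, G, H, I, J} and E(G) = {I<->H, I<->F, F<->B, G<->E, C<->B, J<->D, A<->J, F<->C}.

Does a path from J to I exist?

No

Explore from J.
Distance 1: reach A, D.
The search is exhausted without reaching I; it lies in a different component.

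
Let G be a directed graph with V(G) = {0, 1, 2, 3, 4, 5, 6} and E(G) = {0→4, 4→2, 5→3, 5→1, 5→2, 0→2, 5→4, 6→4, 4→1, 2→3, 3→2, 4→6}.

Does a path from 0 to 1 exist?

Explore from 0.
Distance 1: reach 2, 4.
Distance 2: reach 1, 3, 6.
Found 1.

Yes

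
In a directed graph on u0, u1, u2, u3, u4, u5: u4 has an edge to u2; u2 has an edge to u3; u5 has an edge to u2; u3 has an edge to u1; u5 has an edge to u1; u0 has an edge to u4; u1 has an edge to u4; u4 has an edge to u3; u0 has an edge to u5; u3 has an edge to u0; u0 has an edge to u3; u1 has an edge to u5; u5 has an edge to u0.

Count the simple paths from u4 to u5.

u4→u2→u3→u0→u5
u4→u2→u3→u1→u5
u4→u3→u0→u5
u4→u3→u1→u5

4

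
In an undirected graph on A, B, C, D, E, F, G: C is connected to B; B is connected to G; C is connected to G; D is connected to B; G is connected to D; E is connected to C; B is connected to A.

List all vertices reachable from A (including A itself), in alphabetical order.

Start at A.
Its neighbours: B.
Then their neighbours: C, D, G.
Then next layer: E.
Nothing further is reachable.

A, B, C, D, E, G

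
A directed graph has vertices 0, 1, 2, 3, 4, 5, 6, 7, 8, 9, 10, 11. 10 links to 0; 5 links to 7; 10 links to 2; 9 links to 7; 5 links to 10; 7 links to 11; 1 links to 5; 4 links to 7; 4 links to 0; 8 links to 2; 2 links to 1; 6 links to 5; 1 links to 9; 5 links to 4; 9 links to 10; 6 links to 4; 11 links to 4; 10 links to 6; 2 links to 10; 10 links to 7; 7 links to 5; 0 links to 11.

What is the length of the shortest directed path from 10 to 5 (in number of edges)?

Distance 0: 10.
Distance 1: 0, 2, 6, 7.
Distance 2: 1, 4, 5, 11 — contains 5.

2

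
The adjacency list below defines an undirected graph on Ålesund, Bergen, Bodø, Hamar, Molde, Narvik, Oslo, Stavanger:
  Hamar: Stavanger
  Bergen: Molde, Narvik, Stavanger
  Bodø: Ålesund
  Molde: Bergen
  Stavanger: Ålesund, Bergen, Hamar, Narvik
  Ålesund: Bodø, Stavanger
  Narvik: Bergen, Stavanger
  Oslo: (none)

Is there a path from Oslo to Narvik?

Oslo has no edges, so nothing is reachable from it.

No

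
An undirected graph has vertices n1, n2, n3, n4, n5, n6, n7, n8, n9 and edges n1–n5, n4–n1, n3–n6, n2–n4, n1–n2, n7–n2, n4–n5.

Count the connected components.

4

From n1: component {n1, n2, n4, n5, n7}.
From n3: component {n3, n6}.
From n8: component {n8}.
From n9: component {n9}.
That's 4 components.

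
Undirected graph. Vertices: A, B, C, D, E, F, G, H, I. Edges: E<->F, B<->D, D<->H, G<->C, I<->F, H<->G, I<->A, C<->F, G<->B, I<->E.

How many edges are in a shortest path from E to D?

Distance 0: E.
Distance 1: F, I.
Distance 2: A, C.
Distance 3: G.
Distance 4: B, H.
Distance 5: D — contains D.

5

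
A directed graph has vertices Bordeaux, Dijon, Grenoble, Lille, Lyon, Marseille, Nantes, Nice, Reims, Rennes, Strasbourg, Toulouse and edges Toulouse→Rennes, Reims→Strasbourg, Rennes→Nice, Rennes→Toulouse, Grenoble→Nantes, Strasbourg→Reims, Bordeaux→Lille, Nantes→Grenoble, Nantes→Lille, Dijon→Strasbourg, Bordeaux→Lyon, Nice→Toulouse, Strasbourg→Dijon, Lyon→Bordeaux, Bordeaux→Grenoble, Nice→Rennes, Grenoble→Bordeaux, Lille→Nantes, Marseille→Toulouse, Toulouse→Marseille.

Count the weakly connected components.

From Bordeaux: component {Bordeaux, Grenoble, Lille, Lyon, Nantes}.
From Dijon: component {Dijon, Reims, Strasbourg}.
From Marseille: component {Marseille, Nice, Rennes, Toulouse}.
That's 3 components.

3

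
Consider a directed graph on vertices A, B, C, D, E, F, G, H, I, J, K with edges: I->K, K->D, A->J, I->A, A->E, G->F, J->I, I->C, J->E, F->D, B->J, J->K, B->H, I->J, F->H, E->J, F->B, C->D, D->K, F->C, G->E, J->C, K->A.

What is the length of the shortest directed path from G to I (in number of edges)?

3

Distance 0: G.
Distance 1: E, F.
Distance 2: B, C, D, H, J.
Distance 3: I, K — contains I.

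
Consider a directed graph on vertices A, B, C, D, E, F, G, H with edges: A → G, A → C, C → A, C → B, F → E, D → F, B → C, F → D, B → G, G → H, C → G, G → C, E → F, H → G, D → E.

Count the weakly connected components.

From A: component {A, B, C, G, H}.
From D: component {D, E, F}.
That's 2 components.

2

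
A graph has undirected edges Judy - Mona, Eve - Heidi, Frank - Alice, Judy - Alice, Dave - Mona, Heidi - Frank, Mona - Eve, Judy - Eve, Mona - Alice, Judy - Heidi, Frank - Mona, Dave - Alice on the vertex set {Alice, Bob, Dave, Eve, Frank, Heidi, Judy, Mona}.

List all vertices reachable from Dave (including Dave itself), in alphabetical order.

Alice, Dave, Eve, Frank, Heidi, Judy, Mona

Start at Dave.
Its neighbours: Alice, Mona.
Then their neighbours: Eve, Frank, Judy.
Then next layer: Heidi.
Nothing further is reachable.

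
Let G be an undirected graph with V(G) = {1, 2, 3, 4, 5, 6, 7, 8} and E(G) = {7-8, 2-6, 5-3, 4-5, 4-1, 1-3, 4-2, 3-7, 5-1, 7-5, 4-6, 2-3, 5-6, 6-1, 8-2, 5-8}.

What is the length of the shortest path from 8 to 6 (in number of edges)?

Distance 0: 8.
Distance 1: 2, 5, 7.
Distance 2: 1, 3, 4, 6 — contains 6.

2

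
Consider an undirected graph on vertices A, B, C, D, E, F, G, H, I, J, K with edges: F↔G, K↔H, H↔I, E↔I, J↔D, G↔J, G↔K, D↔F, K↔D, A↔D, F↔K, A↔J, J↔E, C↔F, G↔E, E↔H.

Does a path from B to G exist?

No

B has no edges, so nothing is reachable from it.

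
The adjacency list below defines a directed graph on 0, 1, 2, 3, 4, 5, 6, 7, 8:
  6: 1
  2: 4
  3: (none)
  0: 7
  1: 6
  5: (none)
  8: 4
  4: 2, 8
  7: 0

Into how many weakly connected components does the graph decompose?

From 0: component {0, 7}.
From 1: component {1, 6}.
From 2: component {2, 4, 8}.
From 3: component {3}.
From 5: component {5}.
That's 5 components.

5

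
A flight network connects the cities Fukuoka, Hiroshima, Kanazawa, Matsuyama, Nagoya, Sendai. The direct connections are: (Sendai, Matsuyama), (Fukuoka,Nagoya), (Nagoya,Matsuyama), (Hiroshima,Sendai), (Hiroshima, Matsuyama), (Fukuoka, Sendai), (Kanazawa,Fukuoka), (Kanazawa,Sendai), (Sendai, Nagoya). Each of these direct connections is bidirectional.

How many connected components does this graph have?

From Fukuoka: component {Fukuoka, Hiroshima, Kanazawa, Matsuyama, Nagoya, Sendai}.
That's 1 component.

1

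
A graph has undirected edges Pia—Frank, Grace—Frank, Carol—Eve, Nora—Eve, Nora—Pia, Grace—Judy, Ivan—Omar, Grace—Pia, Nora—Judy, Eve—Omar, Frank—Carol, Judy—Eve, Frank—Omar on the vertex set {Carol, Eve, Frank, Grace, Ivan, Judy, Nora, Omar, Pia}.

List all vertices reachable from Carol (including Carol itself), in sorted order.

Carol, Eve, Frank, Grace, Ivan, Judy, Nora, Omar, Pia

Start at Carol.
Its neighbours: Eve, Frank.
Then their neighbours: Grace, Judy, Nora, Omar, Pia.
Then next layer: Ivan.
Every vertex is now reached.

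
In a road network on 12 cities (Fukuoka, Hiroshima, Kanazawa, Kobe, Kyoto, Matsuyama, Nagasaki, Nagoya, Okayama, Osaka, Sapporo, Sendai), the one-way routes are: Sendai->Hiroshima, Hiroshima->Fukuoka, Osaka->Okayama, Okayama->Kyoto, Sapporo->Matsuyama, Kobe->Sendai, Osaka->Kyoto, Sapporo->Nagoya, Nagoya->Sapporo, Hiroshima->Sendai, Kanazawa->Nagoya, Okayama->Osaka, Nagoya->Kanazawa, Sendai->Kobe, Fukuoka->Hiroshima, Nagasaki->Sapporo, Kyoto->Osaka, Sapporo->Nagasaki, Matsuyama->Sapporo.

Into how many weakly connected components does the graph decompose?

From Fukuoka: component {Fukuoka, Hiroshima, Kobe, Sendai}.
From Kanazawa: component {Kanazawa, Matsuyama, Nagasaki, Nagoya, Sapporo}.
From Kyoto: component {Kyoto, Okayama, Osaka}.
That's 3 components.

3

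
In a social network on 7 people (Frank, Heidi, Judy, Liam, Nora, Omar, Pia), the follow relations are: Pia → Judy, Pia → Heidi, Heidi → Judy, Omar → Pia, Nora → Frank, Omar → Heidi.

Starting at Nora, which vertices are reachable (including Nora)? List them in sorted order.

Frank, Nora

Start at Nora.
Its neighbours: Frank.
Nothing further is reachable.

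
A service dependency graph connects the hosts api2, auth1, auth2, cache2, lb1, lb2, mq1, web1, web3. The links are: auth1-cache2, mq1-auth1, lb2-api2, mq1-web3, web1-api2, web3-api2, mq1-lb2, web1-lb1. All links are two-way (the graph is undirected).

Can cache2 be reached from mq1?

Yes

Explore from mq1.
Distance 1: reach auth1, lb2, web3.
Distance 2: reach api2, cache2.
Found cache2.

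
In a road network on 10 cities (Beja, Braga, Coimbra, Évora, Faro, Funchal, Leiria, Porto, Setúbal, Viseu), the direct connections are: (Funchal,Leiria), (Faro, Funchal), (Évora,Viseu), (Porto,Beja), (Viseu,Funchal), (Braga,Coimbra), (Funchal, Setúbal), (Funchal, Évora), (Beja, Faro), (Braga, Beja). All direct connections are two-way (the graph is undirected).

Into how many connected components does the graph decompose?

1

From Beja: component {Beja, Braga, Coimbra, Évora, Faro, Funchal, Leiria, Porto, Setúbal, Viseu}.
That's 1 component.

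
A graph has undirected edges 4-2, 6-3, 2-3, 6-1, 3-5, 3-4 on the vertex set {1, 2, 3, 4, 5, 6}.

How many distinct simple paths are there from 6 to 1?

6–1

1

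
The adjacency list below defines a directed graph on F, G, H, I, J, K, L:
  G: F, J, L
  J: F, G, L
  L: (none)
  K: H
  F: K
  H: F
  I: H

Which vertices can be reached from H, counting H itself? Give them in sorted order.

Start at H.
Its neighbours: F.
Then their neighbours: K.
Nothing further is reachable.

F, H, K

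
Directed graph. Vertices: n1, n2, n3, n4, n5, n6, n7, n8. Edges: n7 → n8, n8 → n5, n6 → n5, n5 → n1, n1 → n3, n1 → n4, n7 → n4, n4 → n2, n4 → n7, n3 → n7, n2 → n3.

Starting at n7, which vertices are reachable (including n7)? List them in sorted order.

n1, n2, n3, n4, n5, n7, n8

Start at n7.
Its neighbours: n4, n8.
Then their neighbours: n2, n5.
Then next layer: n1, n3.
Nothing further is reachable.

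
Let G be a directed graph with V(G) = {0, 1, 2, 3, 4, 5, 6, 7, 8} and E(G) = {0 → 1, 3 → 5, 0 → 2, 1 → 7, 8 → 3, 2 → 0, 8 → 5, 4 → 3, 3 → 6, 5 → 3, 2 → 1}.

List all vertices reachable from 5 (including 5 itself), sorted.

3, 5, 6

Start at 5.
Its neighbours: 3.
Then their neighbours: 6.
Nothing further is reachable.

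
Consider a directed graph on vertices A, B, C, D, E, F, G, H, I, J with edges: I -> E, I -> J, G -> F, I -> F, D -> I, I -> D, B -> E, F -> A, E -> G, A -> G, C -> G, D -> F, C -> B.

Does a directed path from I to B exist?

Explore from I.
Distance 1: reach D, E, F, J.
Distance 2: reach A, G.
The search from I is exhausted; no directed path reaches B.

No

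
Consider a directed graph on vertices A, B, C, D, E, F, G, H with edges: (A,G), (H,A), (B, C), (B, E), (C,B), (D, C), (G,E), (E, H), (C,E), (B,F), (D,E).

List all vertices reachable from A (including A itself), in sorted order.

A, E, G, H

Start at A.
Its neighbours: G.
Then their neighbours: E.
Then next layer: H.
Nothing further is reachable.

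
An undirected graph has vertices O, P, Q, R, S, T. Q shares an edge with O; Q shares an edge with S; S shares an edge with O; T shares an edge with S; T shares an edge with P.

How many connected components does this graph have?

From O: component {O, P, Q, S, T}.
From R: component {R}.
That's 2 components.

2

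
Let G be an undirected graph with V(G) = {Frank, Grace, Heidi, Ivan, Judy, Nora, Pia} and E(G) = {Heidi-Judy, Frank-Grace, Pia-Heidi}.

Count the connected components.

From Frank: component {Frank, Grace}.
From Heidi: component {Heidi, Judy, Pia}.
From Ivan: component {Ivan}.
From Nora: component {Nora}.
That's 4 components.

4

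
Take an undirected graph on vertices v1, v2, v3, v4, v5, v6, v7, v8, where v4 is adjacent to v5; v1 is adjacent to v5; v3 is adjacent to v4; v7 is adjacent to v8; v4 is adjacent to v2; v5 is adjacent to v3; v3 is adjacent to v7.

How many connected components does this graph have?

From v1: component {v1, v2, v3, v4, v5, v7, v8}.
From v6: component {v6}.
That's 2 components.

2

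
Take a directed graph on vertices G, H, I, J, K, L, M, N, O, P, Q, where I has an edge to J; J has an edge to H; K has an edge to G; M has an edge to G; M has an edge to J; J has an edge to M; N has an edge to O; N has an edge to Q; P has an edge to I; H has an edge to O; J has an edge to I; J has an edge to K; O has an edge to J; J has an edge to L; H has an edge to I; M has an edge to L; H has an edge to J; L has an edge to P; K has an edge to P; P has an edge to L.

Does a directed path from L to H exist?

Yes

Explore from L.
Distance 1: reach P.
Distance 2: reach I.
Distance 3: reach J.
Distance 4: reach H, K, M.
Found H.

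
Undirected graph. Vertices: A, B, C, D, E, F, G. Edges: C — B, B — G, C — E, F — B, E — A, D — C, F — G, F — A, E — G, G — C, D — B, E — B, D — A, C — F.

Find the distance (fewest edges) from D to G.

Distance 0: D.
Distance 1: A, B, C.
Distance 2: E, F, G — contains G.

2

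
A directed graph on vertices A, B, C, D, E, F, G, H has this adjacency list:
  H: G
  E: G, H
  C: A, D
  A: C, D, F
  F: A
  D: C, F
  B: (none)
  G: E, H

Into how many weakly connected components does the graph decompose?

3

From A: component {A, C, D, F}.
From B: component {B}.
From E: component {E, G, H}.
That's 3 components.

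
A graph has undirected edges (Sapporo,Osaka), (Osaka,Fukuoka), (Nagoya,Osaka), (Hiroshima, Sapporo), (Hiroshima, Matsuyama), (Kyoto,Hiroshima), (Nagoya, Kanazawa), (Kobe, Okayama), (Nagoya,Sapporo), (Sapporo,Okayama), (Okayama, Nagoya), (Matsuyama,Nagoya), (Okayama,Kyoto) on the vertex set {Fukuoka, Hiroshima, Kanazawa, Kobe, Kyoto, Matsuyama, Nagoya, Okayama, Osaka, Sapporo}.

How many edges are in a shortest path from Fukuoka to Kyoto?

Distance 0: Fukuoka.
Distance 1: Osaka.
Distance 2: Nagoya, Sapporo.
Distance 3: Hiroshima, Kanazawa, Matsuyama, Okayama.
Distance 4: Kobe, Kyoto — contains Kyoto.

4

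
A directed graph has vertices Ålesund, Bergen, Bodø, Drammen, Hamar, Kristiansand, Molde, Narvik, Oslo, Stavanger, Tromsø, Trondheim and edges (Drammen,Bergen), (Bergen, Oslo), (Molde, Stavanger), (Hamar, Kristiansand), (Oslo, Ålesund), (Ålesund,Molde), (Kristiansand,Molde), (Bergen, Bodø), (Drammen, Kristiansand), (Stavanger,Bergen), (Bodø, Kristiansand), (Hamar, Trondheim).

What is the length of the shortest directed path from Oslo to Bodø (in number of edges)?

Distance 0: Oslo.
Distance 1: Ålesund.
Distance 2: Molde.
Distance 3: Stavanger.
Distance 4: Bergen.
Distance 5: Bodø — contains Bodø.

5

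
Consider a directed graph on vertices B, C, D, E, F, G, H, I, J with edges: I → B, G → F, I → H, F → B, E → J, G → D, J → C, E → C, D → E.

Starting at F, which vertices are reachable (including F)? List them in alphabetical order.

Start at F.
Its neighbours: B.
Nothing further is reachable.

B, F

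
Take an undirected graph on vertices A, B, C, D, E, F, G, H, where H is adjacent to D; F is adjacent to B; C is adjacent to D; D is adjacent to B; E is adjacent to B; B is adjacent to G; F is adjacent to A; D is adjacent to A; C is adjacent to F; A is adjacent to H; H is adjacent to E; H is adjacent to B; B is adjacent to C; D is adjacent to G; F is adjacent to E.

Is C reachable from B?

Explore from B.
Distance 1: reach C, D, E, F, G, H.
Found C.

Yes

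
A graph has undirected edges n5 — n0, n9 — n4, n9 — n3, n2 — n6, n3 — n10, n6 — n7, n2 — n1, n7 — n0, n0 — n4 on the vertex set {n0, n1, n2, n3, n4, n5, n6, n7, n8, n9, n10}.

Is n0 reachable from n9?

Explore from n9.
Distance 1: reach n3, n4.
Distance 2: reach n0, n10.
Found n0.

Yes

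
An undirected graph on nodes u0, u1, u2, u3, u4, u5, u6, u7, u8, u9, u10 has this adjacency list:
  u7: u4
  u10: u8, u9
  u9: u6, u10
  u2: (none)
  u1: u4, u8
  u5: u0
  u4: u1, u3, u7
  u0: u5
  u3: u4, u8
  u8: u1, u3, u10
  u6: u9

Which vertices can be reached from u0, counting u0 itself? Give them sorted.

Start at u0.
Its neighbours: u5.
Nothing further is reachable.

u0, u5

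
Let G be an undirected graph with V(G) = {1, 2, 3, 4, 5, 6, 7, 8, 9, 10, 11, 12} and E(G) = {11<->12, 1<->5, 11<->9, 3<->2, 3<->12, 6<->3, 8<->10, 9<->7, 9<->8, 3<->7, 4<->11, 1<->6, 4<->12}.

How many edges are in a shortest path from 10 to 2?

5

Distance 0: 10.
Distance 1: 8.
Distance 2: 9.
Distance 3: 7, 11.
Distance 4: 3, 4, 12.
Distance 5: 2, 6 — contains 2.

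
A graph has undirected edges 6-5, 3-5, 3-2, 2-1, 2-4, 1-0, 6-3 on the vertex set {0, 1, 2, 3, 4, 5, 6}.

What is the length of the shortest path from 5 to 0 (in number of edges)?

Distance 0: 5.
Distance 1: 3, 6.
Distance 2: 2.
Distance 3: 1, 4.
Distance 4: 0 — contains 0.

4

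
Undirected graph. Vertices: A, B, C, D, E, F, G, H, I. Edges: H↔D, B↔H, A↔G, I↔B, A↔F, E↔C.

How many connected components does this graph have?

3

From A: component {A, F, G}.
From B: component {B, D, H, I}.
From C: component {C, E}.
That's 3 components.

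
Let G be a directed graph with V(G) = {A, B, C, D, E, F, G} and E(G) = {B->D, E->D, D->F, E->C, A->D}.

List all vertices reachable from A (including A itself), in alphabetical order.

Start at A.
Its neighbours: D.
Then their neighbours: F.
Nothing further is reachable.

A, D, F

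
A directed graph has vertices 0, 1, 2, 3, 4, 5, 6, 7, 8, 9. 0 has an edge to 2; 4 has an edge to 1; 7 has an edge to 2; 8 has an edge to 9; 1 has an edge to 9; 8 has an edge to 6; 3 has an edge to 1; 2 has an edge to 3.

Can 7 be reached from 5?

No

5 has no outgoing edges, so nothing is reachable from it.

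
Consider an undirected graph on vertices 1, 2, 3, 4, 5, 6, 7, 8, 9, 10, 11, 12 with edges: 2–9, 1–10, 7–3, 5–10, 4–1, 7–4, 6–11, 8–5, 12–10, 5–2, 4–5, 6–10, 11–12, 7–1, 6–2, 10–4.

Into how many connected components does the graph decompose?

1

From 1: component {1, 2, 3, 4, 5, 6, 7, 8, 9, 10, 11, 12}.
That's 1 component.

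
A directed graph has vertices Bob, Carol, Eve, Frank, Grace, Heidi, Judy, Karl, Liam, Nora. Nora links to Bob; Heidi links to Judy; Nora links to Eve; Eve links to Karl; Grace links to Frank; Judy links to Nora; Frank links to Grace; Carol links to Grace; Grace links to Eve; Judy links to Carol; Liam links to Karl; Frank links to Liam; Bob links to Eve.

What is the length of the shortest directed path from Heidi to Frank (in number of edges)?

Distance 0: Heidi.
Distance 1: Judy.
Distance 2: Carol, Nora.
Distance 3: Bob, Eve, Grace.
Distance 4: Frank, Karl — contains Frank.

4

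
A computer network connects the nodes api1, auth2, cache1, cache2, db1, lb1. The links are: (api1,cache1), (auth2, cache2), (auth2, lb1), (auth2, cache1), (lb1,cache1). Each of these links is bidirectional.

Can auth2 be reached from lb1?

Explore from lb1.
Distance 1: reach auth2, cache1.
Found auth2.

Yes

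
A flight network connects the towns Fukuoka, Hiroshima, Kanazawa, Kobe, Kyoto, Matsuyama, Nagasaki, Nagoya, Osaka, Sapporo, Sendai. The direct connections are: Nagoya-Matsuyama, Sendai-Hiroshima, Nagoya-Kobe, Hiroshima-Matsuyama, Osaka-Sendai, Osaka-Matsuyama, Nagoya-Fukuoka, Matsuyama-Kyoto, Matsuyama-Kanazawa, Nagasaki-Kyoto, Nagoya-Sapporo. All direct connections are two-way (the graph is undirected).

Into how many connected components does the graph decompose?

1

From Fukuoka: component {Fukuoka, Hiroshima, Kanazawa, Kobe, Kyoto, Matsuyama, Nagasaki, Nagoya, Osaka, Sapporo, Sendai}.
That's 1 component.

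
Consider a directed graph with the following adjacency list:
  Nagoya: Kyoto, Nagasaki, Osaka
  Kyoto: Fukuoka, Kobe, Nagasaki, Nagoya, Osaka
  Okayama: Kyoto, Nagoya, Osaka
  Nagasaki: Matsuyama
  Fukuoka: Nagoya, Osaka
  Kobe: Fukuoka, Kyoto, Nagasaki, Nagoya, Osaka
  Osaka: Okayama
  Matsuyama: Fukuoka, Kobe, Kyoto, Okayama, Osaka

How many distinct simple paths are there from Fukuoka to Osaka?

Fukuoka→Nagoya→Kyoto→Kobe→Nagasaki→Matsuyama→Okayama→Osaka
Fukuoka→Nagoya→Kyoto→Kobe→Nagasaki→Matsuyama→Osaka
Fukuoka→Nagoya→Kyoto→Kobe→Osaka
Fukuoka→Nagoya→Kyoto→Nagasaki→Matsuyama→Kobe→Osaka
Fukuoka→Nagoya→Kyoto→Nagasaki→Matsuyama→Okayama→Osaka
Fukuoka→Nagoya→Kyoto→Nagasaki→Matsuyama→Osaka
Fukuoka→Nagoya→Kyoto→Osaka
Fukuoka→Nagoya→Nagasaki→Matsuyama→Kobe→Kyoto→Osaka
... and 9 more.

17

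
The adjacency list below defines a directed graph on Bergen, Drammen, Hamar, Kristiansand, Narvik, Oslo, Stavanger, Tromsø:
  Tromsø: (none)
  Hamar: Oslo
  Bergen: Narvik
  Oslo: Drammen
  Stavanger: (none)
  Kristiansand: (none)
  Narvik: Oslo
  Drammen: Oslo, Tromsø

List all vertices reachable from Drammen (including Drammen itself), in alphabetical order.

Drammen, Oslo, Tromsø

Start at Drammen.
Its neighbours: Oslo, Tromsø.
Nothing further is reachable.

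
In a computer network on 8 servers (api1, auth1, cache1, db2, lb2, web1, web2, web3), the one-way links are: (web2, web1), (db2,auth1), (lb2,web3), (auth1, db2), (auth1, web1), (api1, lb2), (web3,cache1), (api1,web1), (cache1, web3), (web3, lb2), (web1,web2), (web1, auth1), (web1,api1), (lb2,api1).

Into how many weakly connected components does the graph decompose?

1

From api1: component {api1, auth1, cache1, db2, lb2, web1, web2, web3}.
That's 1 component.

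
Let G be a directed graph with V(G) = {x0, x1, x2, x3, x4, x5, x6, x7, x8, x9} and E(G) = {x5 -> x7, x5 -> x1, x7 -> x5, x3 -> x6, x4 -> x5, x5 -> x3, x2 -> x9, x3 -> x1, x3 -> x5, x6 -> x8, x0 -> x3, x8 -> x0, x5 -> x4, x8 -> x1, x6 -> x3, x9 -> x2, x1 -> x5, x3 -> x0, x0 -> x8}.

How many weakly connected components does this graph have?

2

From x0: component {x0, x1, x3, x4, x5, x6, x7, x8}.
From x2: component {x2, x9}.
That's 2 components.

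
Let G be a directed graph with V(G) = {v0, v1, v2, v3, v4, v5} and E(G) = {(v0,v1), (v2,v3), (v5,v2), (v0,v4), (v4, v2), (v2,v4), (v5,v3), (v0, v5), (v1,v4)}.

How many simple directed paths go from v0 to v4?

3

v0→v1→v4
v0→v4
v0→v5→v2→v4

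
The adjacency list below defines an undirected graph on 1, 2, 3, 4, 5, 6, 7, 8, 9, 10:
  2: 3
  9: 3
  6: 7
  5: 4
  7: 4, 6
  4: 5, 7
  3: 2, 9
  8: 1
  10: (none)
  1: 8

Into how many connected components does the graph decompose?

4

From 1: component {1, 8}.
From 2: component {2, 3, 9}.
From 4: component {4, 5, 6, 7}.
From 10: component {10}.
That's 4 components.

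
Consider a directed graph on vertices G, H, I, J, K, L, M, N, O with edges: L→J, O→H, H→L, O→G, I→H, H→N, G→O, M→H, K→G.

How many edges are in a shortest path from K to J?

5

Distance 0: K.
Distance 1: G.
Distance 2: O.
Distance 3: H.
Distance 4: L, N.
Distance 5: J — contains J.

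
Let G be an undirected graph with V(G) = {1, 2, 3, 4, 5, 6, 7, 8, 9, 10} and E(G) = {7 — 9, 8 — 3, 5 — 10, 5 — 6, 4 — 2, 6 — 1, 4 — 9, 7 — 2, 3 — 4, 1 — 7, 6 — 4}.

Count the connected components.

1

From 1: component {1, 2, 3, 4, 5, 6, 7, 8, 9, 10}.
That's 1 component.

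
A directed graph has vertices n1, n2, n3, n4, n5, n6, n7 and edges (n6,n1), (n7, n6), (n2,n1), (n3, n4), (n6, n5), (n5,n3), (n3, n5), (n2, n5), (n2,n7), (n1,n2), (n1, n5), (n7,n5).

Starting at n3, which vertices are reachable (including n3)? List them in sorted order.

n3, n4, n5

Start at n3.
Its neighbours: n4, n5.
Nothing further is reachable.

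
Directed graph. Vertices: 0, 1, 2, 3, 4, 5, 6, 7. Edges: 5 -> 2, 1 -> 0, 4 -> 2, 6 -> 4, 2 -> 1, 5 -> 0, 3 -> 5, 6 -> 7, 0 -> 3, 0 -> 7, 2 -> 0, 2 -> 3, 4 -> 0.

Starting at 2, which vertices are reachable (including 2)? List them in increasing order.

0, 1, 2, 3, 5, 7

Start at 2.
Its neighbours: 0, 1, 3.
Then their neighbours: 5, 7.
Nothing further is reachable.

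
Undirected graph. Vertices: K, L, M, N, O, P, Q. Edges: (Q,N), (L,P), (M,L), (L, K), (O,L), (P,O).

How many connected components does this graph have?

2

From K: component {K, L, M, O, P}.
From N: component {N, Q}.
That's 2 components.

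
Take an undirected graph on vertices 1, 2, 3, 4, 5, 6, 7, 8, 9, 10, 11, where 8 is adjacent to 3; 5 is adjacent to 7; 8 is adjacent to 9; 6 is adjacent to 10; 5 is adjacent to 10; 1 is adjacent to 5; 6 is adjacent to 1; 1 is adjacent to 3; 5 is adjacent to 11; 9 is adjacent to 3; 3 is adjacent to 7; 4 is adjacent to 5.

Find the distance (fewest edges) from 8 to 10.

4

Distance 0: 8.
Distance 1: 3, 9.
Distance 2: 1, 7.
Distance 3: 5, 6.
Distance 4: 4, 10, 11 — contains 10.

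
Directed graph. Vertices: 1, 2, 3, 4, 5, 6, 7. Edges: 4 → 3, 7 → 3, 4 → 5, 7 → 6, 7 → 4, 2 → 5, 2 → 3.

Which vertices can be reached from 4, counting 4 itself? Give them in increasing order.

Start at 4.
Its neighbours: 3, 5.
Nothing further is reachable.

3, 4, 5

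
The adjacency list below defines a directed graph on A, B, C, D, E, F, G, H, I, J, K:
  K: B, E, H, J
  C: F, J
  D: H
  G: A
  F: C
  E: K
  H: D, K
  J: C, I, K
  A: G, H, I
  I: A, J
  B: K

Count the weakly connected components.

From A: component {A, B, C, D, E, F, G, H, I, J, K}.
That's 1 component.

1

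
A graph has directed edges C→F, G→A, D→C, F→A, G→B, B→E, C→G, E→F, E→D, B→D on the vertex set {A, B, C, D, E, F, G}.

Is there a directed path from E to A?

Yes

Explore from E.
Distance 1: reach D, F.
Distance 2: reach A, C.
Found A.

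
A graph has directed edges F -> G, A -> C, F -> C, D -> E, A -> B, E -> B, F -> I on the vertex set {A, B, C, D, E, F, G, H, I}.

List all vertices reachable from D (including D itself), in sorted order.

B, D, E

Start at D.
Its neighbours: E.
Then their neighbours: B.
Nothing further is reachable.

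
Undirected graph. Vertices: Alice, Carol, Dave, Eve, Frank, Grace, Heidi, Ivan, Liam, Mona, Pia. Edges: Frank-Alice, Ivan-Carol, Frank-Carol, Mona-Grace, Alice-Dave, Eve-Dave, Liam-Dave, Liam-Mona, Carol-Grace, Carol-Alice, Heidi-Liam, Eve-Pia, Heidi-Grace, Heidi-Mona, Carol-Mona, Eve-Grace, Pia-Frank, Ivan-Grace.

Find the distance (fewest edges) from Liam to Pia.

Distance 0: Liam.
Distance 1: Dave, Heidi, Mona.
Distance 2: Alice, Carol, Eve, Grace.
Distance 3: Frank, Ivan, Pia — contains Pia.

3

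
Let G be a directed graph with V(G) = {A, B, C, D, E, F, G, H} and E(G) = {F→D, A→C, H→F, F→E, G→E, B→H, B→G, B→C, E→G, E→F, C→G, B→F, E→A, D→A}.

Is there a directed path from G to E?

Explore from G.
Distance 1: reach E.
Found E.

Yes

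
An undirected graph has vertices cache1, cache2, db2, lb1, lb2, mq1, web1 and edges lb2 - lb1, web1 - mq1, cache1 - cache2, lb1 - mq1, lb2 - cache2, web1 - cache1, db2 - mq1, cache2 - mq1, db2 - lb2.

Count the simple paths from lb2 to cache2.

lb2–cache2
lb2–db2–mq1–cache2
lb2–db2–mq1–web1–cache1–cache2
lb2–lb1–mq1–cache2
lb2–lb1–mq1–web1–cache1–cache2

5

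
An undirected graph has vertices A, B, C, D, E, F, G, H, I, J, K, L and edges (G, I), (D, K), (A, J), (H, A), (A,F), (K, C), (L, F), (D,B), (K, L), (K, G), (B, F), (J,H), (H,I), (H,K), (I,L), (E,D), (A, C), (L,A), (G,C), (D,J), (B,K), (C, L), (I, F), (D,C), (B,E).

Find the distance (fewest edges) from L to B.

Distance 0: L.
Distance 1: A, C, F, I, K.
Distance 2: B, D, G, H, J — contains B.

2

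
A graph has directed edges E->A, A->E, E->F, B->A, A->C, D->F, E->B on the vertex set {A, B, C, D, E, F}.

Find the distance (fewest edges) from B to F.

Distance 0: B.
Distance 1: A.
Distance 2: C, E.
Distance 3: F — contains F.

3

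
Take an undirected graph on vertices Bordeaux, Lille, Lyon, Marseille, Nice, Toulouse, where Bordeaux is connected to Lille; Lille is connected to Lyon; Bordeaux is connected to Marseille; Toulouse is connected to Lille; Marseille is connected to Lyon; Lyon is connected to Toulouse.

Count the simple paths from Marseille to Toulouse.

Marseille–Bordeaux–Lille–Lyon–Toulouse
Marseille–Bordeaux–Lille–Toulouse
Marseille–Lyon–Lille–Toulouse
Marseille–Lyon–Toulouse

4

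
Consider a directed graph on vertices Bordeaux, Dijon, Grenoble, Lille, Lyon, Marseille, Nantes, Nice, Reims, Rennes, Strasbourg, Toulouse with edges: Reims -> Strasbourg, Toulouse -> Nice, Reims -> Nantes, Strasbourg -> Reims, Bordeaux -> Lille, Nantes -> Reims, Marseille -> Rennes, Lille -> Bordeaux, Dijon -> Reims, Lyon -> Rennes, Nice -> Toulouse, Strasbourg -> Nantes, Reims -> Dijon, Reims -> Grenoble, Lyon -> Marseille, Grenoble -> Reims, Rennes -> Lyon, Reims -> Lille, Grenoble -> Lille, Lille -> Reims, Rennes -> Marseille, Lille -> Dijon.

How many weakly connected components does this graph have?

3

From Bordeaux: component {Bordeaux, Dijon, Grenoble, Lille, Nantes, Reims, Strasbourg}.
From Lyon: component {Lyon, Marseille, Rennes}.
From Nice: component {Nice, Toulouse}.
That's 3 components.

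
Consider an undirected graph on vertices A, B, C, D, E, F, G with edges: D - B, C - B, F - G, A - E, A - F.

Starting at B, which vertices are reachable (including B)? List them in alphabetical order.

Start at B.
Its neighbours: C, D.
Nothing further is reachable.

B, C, D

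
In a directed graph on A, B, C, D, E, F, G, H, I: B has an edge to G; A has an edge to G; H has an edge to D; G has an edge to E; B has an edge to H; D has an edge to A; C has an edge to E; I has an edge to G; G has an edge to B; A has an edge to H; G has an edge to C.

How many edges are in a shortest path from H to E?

Distance 0: H.
Distance 1: D.
Distance 2: A.
Distance 3: G.
Distance 4: B, C, E — contains E.

4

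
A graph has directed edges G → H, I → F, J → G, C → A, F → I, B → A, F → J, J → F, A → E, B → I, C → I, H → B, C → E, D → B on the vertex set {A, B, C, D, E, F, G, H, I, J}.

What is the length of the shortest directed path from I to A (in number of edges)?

6

Distance 0: I.
Distance 1: F.
Distance 2: J.
Distance 3: G.
Distance 4: H.
Distance 5: B.
Distance 6: A — contains A.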